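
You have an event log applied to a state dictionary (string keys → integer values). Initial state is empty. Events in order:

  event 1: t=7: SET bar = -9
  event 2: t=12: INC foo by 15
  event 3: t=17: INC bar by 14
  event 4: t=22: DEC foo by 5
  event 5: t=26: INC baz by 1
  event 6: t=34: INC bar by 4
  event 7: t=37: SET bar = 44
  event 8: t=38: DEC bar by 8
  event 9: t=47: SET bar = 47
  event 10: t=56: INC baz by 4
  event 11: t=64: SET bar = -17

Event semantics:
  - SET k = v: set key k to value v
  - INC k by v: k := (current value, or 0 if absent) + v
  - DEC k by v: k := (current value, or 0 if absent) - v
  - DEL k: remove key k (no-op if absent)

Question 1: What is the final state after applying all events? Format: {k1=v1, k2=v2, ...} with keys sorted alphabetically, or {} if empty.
  after event 1 (t=7: SET bar = -9): {bar=-9}
  after event 2 (t=12: INC foo by 15): {bar=-9, foo=15}
  after event 3 (t=17: INC bar by 14): {bar=5, foo=15}
  after event 4 (t=22: DEC foo by 5): {bar=5, foo=10}
  after event 5 (t=26: INC baz by 1): {bar=5, baz=1, foo=10}
  after event 6 (t=34: INC bar by 4): {bar=9, baz=1, foo=10}
  after event 7 (t=37: SET bar = 44): {bar=44, baz=1, foo=10}
  after event 8 (t=38: DEC bar by 8): {bar=36, baz=1, foo=10}
  after event 9 (t=47: SET bar = 47): {bar=47, baz=1, foo=10}
  after event 10 (t=56: INC baz by 4): {bar=47, baz=5, foo=10}
  after event 11 (t=64: SET bar = -17): {bar=-17, baz=5, foo=10}

Answer: {bar=-17, baz=5, foo=10}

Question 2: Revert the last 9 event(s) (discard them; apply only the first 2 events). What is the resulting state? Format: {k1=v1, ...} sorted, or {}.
Keep first 2 events (discard last 9):
  after event 1 (t=7: SET bar = -9): {bar=-9}
  after event 2 (t=12: INC foo by 15): {bar=-9, foo=15}

Answer: {bar=-9, foo=15}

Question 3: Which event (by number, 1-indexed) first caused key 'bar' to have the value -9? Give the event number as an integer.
Answer: 1

Derivation:
Looking for first event where bar becomes -9:
  event 1: bar (absent) -> -9  <-- first match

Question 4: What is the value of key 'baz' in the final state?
Track key 'baz' through all 11 events:
  event 1 (t=7: SET bar = -9): baz unchanged
  event 2 (t=12: INC foo by 15): baz unchanged
  event 3 (t=17: INC bar by 14): baz unchanged
  event 4 (t=22: DEC foo by 5): baz unchanged
  event 5 (t=26: INC baz by 1): baz (absent) -> 1
  event 6 (t=34: INC bar by 4): baz unchanged
  event 7 (t=37: SET bar = 44): baz unchanged
  event 8 (t=38: DEC bar by 8): baz unchanged
  event 9 (t=47: SET bar = 47): baz unchanged
  event 10 (t=56: INC baz by 4): baz 1 -> 5
  event 11 (t=64: SET bar = -17): baz unchanged
Final: baz = 5

Answer: 5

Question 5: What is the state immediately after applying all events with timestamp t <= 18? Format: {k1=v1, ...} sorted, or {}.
Apply events with t <= 18 (3 events):
  after event 1 (t=7: SET bar = -9): {bar=-9}
  after event 2 (t=12: INC foo by 15): {bar=-9, foo=15}
  after event 3 (t=17: INC bar by 14): {bar=5, foo=15}

Answer: {bar=5, foo=15}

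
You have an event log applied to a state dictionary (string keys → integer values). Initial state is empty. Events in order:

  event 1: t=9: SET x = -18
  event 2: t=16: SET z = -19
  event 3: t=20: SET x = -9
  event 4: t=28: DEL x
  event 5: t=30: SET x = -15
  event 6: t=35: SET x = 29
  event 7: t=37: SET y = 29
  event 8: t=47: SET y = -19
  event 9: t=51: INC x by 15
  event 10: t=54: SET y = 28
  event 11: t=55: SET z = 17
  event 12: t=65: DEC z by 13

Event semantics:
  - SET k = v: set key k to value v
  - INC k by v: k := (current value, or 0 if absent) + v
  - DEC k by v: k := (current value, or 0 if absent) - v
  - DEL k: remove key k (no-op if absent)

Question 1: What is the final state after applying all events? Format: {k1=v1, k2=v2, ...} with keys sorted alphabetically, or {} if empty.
Answer: {x=44, y=28, z=4}

Derivation:
  after event 1 (t=9: SET x = -18): {x=-18}
  after event 2 (t=16: SET z = -19): {x=-18, z=-19}
  after event 3 (t=20: SET x = -9): {x=-9, z=-19}
  after event 4 (t=28: DEL x): {z=-19}
  after event 5 (t=30: SET x = -15): {x=-15, z=-19}
  after event 6 (t=35: SET x = 29): {x=29, z=-19}
  after event 7 (t=37: SET y = 29): {x=29, y=29, z=-19}
  after event 8 (t=47: SET y = -19): {x=29, y=-19, z=-19}
  after event 9 (t=51: INC x by 15): {x=44, y=-19, z=-19}
  after event 10 (t=54: SET y = 28): {x=44, y=28, z=-19}
  after event 11 (t=55: SET z = 17): {x=44, y=28, z=17}
  after event 12 (t=65: DEC z by 13): {x=44, y=28, z=4}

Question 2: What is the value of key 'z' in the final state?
Answer: 4

Derivation:
Track key 'z' through all 12 events:
  event 1 (t=9: SET x = -18): z unchanged
  event 2 (t=16: SET z = -19): z (absent) -> -19
  event 3 (t=20: SET x = -9): z unchanged
  event 4 (t=28: DEL x): z unchanged
  event 5 (t=30: SET x = -15): z unchanged
  event 6 (t=35: SET x = 29): z unchanged
  event 7 (t=37: SET y = 29): z unchanged
  event 8 (t=47: SET y = -19): z unchanged
  event 9 (t=51: INC x by 15): z unchanged
  event 10 (t=54: SET y = 28): z unchanged
  event 11 (t=55: SET z = 17): z -19 -> 17
  event 12 (t=65: DEC z by 13): z 17 -> 4
Final: z = 4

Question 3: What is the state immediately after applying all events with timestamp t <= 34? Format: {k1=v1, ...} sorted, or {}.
Apply events with t <= 34 (5 events):
  after event 1 (t=9: SET x = -18): {x=-18}
  after event 2 (t=16: SET z = -19): {x=-18, z=-19}
  after event 3 (t=20: SET x = -9): {x=-9, z=-19}
  after event 4 (t=28: DEL x): {z=-19}
  after event 5 (t=30: SET x = -15): {x=-15, z=-19}

Answer: {x=-15, z=-19}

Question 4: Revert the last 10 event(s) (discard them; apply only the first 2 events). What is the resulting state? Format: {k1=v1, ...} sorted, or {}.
Keep first 2 events (discard last 10):
  after event 1 (t=9: SET x = -18): {x=-18}
  after event 2 (t=16: SET z = -19): {x=-18, z=-19}

Answer: {x=-18, z=-19}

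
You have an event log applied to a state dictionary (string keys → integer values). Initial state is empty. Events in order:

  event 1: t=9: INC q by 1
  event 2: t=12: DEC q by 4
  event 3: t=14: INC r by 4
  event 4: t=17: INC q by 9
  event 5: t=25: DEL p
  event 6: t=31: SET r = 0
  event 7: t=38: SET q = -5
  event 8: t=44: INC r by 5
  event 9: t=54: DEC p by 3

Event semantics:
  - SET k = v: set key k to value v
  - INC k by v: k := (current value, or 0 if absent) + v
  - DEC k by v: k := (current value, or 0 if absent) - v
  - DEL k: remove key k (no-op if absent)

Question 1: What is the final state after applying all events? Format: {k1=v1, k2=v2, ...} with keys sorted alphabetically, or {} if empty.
  after event 1 (t=9: INC q by 1): {q=1}
  after event 2 (t=12: DEC q by 4): {q=-3}
  after event 3 (t=14: INC r by 4): {q=-3, r=4}
  after event 4 (t=17: INC q by 9): {q=6, r=4}
  after event 5 (t=25: DEL p): {q=6, r=4}
  after event 6 (t=31: SET r = 0): {q=6, r=0}
  after event 7 (t=38: SET q = -5): {q=-5, r=0}
  after event 8 (t=44: INC r by 5): {q=-5, r=5}
  after event 9 (t=54: DEC p by 3): {p=-3, q=-5, r=5}

Answer: {p=-3, q=-5, r=5}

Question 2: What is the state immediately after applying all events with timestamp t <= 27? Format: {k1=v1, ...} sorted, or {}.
Answer: {q=6, r=4}

Derivation:
Apply events with t <= 27 (5 events):
  after event 1 (t=9: INC q by 1): {q=1}
  after event 2 (t=12: DEC q by 4): {q=-3}
  after event 3 (t=14: INC r by 4): {q=-3, r=4}
  after event 4 (t=17: INC q by 9): {q=6, r=4}
  after event 5 (t=25: DEL p): {q=6, r=4}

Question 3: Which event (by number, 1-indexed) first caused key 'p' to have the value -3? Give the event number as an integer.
Answer: 9

Derivation:
Looking for first event where p becomes -3:
  event 9: p (absent) -> -3  <-- first match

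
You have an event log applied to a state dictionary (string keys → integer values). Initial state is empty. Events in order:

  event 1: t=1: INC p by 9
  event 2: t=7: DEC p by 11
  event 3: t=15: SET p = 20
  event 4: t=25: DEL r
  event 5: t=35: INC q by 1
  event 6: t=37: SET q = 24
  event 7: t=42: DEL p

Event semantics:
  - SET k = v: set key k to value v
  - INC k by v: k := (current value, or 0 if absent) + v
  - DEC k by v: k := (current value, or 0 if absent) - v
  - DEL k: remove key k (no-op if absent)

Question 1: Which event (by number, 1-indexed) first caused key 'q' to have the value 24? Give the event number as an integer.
Looking for first event where q becomes 24:
  event 5: q = 1
  event 6: q 1 -> 24  <-- first match

Answer: 6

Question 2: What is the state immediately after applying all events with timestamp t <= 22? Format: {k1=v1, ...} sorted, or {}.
Answer: {p=20}

Derivation:
Apply events with t <= 22 (3 events):
  after event 1 (t=1: INC p by 9): {p=9}
  after event 2 (t=7: DEC p by 11): {p=-2}
  after event 3 (t=15: SET p = 20): {p=20}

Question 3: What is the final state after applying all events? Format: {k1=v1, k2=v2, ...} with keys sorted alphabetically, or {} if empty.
Answer: {q=24}

Derivation:
  after event 1 (t=1: INC p by 9): {p=9}
  after event 2 (t=7: DEC p by 11): {p=-2}
  after event 3 (t=15: SET p = 20): {p=20}
  after event 4 (t=25: DEL r): {p=20}
  after event 5 (t=35: INC q by 1): {p=20, q=1}
  after event 6 (t=37: SET q = 24): {p=20, q=24}
  after event 7 (t=42: DEL p): {q=24}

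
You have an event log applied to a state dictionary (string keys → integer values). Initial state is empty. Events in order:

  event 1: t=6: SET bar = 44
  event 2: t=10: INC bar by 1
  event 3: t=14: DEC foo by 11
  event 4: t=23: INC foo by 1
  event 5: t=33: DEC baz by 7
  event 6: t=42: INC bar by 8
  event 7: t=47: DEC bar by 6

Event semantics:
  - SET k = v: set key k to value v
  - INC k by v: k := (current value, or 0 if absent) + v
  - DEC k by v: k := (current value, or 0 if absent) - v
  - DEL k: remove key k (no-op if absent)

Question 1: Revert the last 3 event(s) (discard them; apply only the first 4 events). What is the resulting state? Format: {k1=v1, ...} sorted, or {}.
Keep first 4 events (discard last 3):
  after event 1 (t=6: SET bar = 44): {bar=44}
  after event 2 (t=10: INC bar by 1): {bar=45}
  after event 3 (t=14: DEC foo by 11): {bar=45, foo=-11}
  after event 4 (t=23: INC foo by 1): {bar=45, foo=-10}

Answer: {bar=45, foo=-10}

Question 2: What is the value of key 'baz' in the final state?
Track key 'baz' through all 7 events:
  event 1 (t=6: SET bar = 44): baz unchanged
  event 2 (t=10: INC bar by 1): baz unchanged
  event 3 (t=14: DEC foo by 11): baz unchanged
  event 4 (t=23: INC foo by 1): baz unchanged
  event 5 (t=33: DEC baz by 7): baz (absent) -> -7
  event 6 (t=42: INC bar by 8): baz unchanged
  event 7 (t=47: DEC bar by 6): baz unchanged
Final: baz = -7

Answer: -7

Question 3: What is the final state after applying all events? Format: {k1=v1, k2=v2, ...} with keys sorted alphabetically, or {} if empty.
Answer: {bar=47, baz=-7, foo=-10}

Derivation:
  after event 1 (t=6: SET bar = 44): {bar=44}
  after event 2 (t=10: INC bar by 1): {bar=45}
  after event 3 (t=14: DEC foo by 11): {bar=45, foo=-11}
  after event 4 (t=23: INC foo by 1): {bar=45, foo=-10}
  after event 5 (t=33: DEC baz by 7): {bar=45, baz=-7, foo=-10}
  after event 6 (t=42: INC bar by 8): {bar=53, baz=-7, foo=-10}
  after event 7 (t=47: DEC bar by 6): {bar=47, baz=-7, foo=-10}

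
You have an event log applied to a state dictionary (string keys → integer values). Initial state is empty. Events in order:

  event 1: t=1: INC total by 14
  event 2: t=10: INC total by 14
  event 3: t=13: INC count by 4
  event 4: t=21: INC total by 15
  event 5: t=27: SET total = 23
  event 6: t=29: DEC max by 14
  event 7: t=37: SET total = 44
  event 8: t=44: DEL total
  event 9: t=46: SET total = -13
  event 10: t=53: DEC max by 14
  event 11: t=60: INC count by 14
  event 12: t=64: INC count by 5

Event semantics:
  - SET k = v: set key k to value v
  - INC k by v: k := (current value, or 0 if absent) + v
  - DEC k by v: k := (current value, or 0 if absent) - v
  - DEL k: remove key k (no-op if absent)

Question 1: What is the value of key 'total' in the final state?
Track key 'total' through all 12 events:
  event 1 (t=1: INC total by 14): total (absent) -> 14
  event 2 (t=10: INC total by 14): total 14 -> 28
  event 3 (t=13: INC count by 4): total unchanged
  event 4 (t=21: INC total by 15): total 28 -> 43
  event 5 (t=27: SET total = 23): total 43 -> 23
  event 6 (t=29: DEC max by 14): total unchanged
  event 7 (t=37: SET total = 44): total 23 -> 44
  event 8 (t=44: DEL total): total 44 -> (absent)
  event 9 (t=46: SET total = -13): total (absent) -> -13
  event 10 (t=53: DEC max by 14): total unchanged
  event 11 (t=60: INC count by 14): total unchanged
  event 12 (t=64: INC count by 5): total unchanged
Final: total = -13

Answer: -13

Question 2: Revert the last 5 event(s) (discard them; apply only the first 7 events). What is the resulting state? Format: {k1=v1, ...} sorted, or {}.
Answer: {count=4, max=-14, total=44}

Derivation:
Keep first 7 events (discard last 5):
  after event 1 (t=1: INC total by 14): {total=14}
  after event 2 (t=10: INC total by 14): {total=28}
  after event 3 (t=13: INC count by 4): {count=4, total=28}
  after event 4 (t=21: INC total by 15): {count=4, total=43}
  after event 5 (t=27: SET total = 23): {count=4, total=23}
  after event 6 (t=29: DEC max by 14): {count=4, max=-14, total=23}
  after event 7 (t=37: SET total = 44): {count=4, max=-14, total=44}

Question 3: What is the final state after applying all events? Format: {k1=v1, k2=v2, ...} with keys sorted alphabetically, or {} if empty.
  after event 1 (t=1: INC total by 14): {total=14}
  after event 2 (t=10: INC total by 14): {total=28}
  after event 3 (t=13: INC count by 4): {count=4, total=28}
  after event 4 (t=21: INC total by 15): {count=4, total=43}
  after event 5 (t=27: SET total = 23): {count=4, total=23}
  after event 6 (t=29: DEC max by 14): {count=4, max=-14, total=23}
  after event 7 (t=37: SET total = 44): {count=4, max=-14, total=44}
  after event 8 (t=44: DEL total): {count=4, max=-14}
  after event 9 (t=46: SET total = -13): {count=4, max=-14, total=-13}
  after event 10 (t=53: DEC max by 14): {count=4, max=-28, total=-13}
  after event 11 (t=60: INC count by 14): {count=18, max=-28, total=-13}
  after event 12 (t=64: INC count by 5): {count=23, max=-28, total=-13}

Answer: {count=23, max=-28, total=-13}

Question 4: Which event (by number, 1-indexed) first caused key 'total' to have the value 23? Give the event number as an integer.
Looking for first event where total becomes 23:
  event 1: total = 14
  event 2: total = 28
  event 3: total = 28
  event 4: total = 43
  event 5: total 43 -> 23  <-- first match

Answer: 5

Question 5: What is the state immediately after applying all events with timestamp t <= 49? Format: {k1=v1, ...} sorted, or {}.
Answer: {count=4, max=-14, total=-13}

Derivation:
Apply events with t <= 49 (9 events):
  after event 1 (t=1: INC total by 14): {total=14}
  after event 2 (t=10: INC total by 14): {total=28}
  after event 3 (t=13: INC count by 4): {count=4, total=28}
  after event 4 (t=21: INC total by 15): {count=4, total=43}
  after event 5 (t=27: SET total = 23): {count=4, total=23}
  after event 6 (t=29: DEC max by 14): {count=4, max=-14, total=23}
  after event 7 (t=37: SET total = 44): {count=4, max=-14, total=44}
  after event 8 (t=44: DEL total): {count=4, max=-14}
  after event 9 (t=46: SET total = -13): {count=4, max=-14, total=-13}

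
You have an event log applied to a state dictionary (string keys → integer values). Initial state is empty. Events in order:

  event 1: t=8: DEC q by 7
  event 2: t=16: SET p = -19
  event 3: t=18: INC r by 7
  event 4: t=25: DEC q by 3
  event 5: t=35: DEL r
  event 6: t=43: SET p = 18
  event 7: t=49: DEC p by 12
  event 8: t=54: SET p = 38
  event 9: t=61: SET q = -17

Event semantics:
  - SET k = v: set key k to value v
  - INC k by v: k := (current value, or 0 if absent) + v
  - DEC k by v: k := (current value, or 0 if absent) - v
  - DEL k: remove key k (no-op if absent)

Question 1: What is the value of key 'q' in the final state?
Track key 'q' through all 9 events:
  event 1 (t=8: DEC q by 7): q (absent) -> -7
  event 2 (t=16: SET p = -19): q unchanged
  event 3 (t=18: INC r by 7): q unchanged
  event 4 (t=25: DEC q by 3): q -7 -> -10
  event 5 (t=35: DEL r): q unchanged
  event 6 (t=43: SET p = 18): q unchanged
  event 7 (t=49: DEC p by 12): q unchanged
  event 8 (t=54: SET p = 38): q unchanged
  event 9 (t=61: SET q = -17): q -10 -> -17
Final: q = -17

Answer: -17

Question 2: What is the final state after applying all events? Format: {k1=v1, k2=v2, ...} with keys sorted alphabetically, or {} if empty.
  after event 1 (t=8: DEC q by 7): {q=-7}
  after event 2 (t=16: SET p = -19): {p=-19, q=-7}
  after event 3 (t=18: INC r by 7): {p=-19, q=-7, r=7}
  after event 4 (t=25: DEC q by 3): {p=-19, q=-10, r=7}
  after event 5 (t=35: DEL r): {p=-19, q=-10}
  after event 6 (t=43: SET p = 18): {p=18, q=-10}
  after event 7 (t=49: DEC p by 12): {p=6, q=-10}
  after event 8 (t=54: SET p = 38): {p=38, q=-10}
  after event 9 (t=61: SET q = -17): {p=38, q=-17}

Answer: {p=38, q=-17}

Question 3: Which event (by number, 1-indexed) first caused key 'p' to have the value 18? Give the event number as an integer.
Answer: 6

Derivation:
Looking for first event where p becomes 18:
  event 2: p = -19
  event 3: p = -19
  event 4: p = -19
  event 5: p = -19
  event 6: p -19 -> 18  <-- first match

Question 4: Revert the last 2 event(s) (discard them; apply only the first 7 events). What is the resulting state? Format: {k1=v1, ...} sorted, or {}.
Keep first 7 events (discard last 2):
  after event 1 (t=8: DEC q by 7): {q=-7}
  after event 2 (t=16: SET p = -19): {p=-19, q=-7}
  after event 3 (t=18: INC r by 7): {p=-19, q=-7, r=7}
  after event 4 (t=25: DEC q by 3): {p=-19, q=-10, r=7}
  after event 5 (t=35: DEL r): {p=-19, q=-10}
  after event 6 (t=43: SET p = 18): {p=18, q=-10}
  after event 7 (t=49: DEC p by 12): {p=6, q=-10}

Answer: {p=6, q=-10}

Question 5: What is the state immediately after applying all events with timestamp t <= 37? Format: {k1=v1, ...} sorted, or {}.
Answer: {p=-19, q=-10}

Derivation:
Apply events with t <= 37 (5 events):
  after event 1 (t=8: DEC q by 7): {q=-7}
  after event 2 (t=16: SET p = -19): {p=-19, q=-7}
  after event 3 (t=18: INC r by 7): {p=-19, q=-7, r=7}
  after event 4 (t=25: DEC q by 3): {p=-19, q=-10, r=7}
  after event 5 (t=35: DEL r): {p=-19, q=-10}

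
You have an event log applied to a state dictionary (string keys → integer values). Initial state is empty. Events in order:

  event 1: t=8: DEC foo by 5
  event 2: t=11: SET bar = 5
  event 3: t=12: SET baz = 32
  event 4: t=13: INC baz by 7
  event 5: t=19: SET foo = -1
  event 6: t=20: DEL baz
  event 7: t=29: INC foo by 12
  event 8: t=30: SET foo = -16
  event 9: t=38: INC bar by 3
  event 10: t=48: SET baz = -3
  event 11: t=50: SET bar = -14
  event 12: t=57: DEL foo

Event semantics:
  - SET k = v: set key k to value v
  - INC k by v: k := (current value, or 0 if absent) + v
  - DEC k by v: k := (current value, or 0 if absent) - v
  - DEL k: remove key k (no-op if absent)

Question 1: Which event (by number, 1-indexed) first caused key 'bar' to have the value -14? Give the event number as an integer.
Looking for first event where bar becomes -14:
  event 2: bar = 5
  event 3: bar = 5
  event 4: bar = 5
  event 5: bar = 5
  event 6: bar = 5
  event 7: bar = 5
  event 8: bar = 5
  event 9: bar = 8
  event 10: bar = 8
  event 11: bar 8 -> -14  <-- first match

Answer: 11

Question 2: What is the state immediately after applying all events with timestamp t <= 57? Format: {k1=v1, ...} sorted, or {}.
Apply events with t <= 57 (12 events):
  after event 1 (t=8: DEC foo by 5): {foo=-5}
  after event 2 (t=11: SET bar = 5): {bar=5, foo=-5}
  after event 3 (t=12: SET baz = 32): {bar=5, baz=32, foo=-5}
  after event 4 (t=13: INC baz by 7): {bar=5, baz=39, foo=-5}
  after event 5 (t=19: SET foo = -1): {bar=5, baz=39, foo=-1}
  after event 6 (t=20: DEL baz): {bar=5, foo=-1}
  after event 7 (t=29: INC foo by 12): {bar=5, foo=11}
  after event 8 (t=30: SET foo = -16): {bar=5, foo=-16}
  after event 9 (t=38: INC bar by 3): {bar=8, foo=-16}
  after event 10 (t=48: SET baz = -3): {bar=8, baz=-3, foo=-16}
  after event 11 (t=50: SET bar = -14): {bar=-14, baz=-3, foo=-16}
  after event 12 (t=57: DEL foo): {bar=-14, baz=-3}

Answer: {bar=-14, baz=-3}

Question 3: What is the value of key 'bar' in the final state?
Track key 'bar' through all 12 events:
  event 1 (t=8: DEC foo by 5): bar unchanged
  event 2 (t=11: SET bar = 5): bar (absent) -> 5
  event 3 (t=12: SET baz = 32): bar unchanged
  event 4 (t=13: INC baz by 7): bar unchanged
  event 5 (t=19: SET foo = -1): bar unchanged
  event 6 (t=20: DEL baz): bar unchanged
  event 7 (t=29: INC foo by 12): bar unchanged
  event 8 (t=30: SET foo = -16): bar unchanged
  event 9 (t=38: INC bar by 3): bar 5 -> 8
  event 10 (t=48: SET baz = -3): bar unchanged
  event 11 (t=50: SET bar = -14): bar 8 -> -14
  event 12 (t=57: DEL foo): bar unchanged
Final: bar = -14

Answer: -14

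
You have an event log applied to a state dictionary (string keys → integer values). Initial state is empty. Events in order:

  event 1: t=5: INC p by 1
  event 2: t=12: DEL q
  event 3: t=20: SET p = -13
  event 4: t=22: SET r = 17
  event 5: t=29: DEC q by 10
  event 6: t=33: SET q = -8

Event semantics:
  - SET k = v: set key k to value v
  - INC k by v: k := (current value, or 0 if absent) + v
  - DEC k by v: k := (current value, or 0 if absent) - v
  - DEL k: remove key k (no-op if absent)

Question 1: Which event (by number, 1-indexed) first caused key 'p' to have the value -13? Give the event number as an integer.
Answer: 3

Derivation:
Looking for first event where p becomes -13:
  event 1: p = 1
  event 2: p = 1
  event 3: p 1 -> -13  <-- first match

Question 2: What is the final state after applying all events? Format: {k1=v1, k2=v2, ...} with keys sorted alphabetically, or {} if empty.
Answer: {p=-13, q=-8, r=17}

Derivation:
  after event 1 (t=5: INC p by 1): {p=1}
  after event 2 (t=12: DEL q): {p=1}
  after event 3 (t=20: SET p = -13): {p=-13}
  after event 4 (t=22: SET r = 17): {p=-13, r=17}
  after event 5 (t=29: DEC q by 10): {p=-13, q=-10, r=17}
  after event 6 (t=33: SET q = -8): {p=-13, q=-8, r=17}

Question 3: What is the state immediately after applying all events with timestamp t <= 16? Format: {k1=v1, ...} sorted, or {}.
Apply events with t <= 16 (2 events):
  after event 1 (t=5: INC p by 1): {p=1}
  after event 2 (t=12: DEL q): {p=1}

Answer: {p=1}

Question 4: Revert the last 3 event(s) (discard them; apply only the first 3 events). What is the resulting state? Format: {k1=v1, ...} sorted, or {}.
Keep first 3 events (discard last 3):
  after event 1 (t=5: INC p by 1): {p=1}
  after event 2 (t=12: DEL q): {p=1}
  after event 3 (t=20: SET p = -13): {p=-13}

Answer: {p=-13}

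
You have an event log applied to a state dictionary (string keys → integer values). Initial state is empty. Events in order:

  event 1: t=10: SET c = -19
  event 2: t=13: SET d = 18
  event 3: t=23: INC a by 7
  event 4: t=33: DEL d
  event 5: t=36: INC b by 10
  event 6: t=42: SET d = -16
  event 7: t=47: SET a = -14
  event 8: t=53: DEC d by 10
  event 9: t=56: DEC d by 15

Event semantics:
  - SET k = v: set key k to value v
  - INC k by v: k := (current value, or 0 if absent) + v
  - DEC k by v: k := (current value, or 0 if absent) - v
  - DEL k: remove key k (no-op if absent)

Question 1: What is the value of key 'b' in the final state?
Answer: 10

Derivation:
Track key 'b' through all 9 events:
  event 1 (t=10: SET c = -19): b unchanged
  event 2 (t=13: SET d = 18): b unchanged
  event 3 (t=23: INC a by 7): b unchanged
  event 4 (t=33: DEL d): b unchanged
  event 5 (t=36: INC b by 10): b (absent) -> 10
  event 6 (t=42: SET d = -16): b unchanged
  event 7 (t=47: SET a = -14): b unchanged
  event 8 (t=53: DEC d by 10): b unchanged
  event 9 (t=56: DEC d by 15): b unchanged
Final: b = 10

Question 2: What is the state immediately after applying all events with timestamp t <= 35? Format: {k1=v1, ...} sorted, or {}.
Answer: {a=7, c=-19}

Derivation:
Apply events with t <= 35 (4 events):
  after event 1 (t=10: SET c = -19): {c=-19}
  after event 2 (t=13: SET d = 18): {c=-19, d=18}
  after event 3 (t=23: INC a by 7): {a=7, c=-19, d=18}
  after event 4 (t=33: DEL d): {a=7, c=-19}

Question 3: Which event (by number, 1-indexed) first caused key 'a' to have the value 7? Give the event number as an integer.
Looking for first event where a becomes 7:
  event 3: a (absent) -> 7  <-- first match

Answer: 3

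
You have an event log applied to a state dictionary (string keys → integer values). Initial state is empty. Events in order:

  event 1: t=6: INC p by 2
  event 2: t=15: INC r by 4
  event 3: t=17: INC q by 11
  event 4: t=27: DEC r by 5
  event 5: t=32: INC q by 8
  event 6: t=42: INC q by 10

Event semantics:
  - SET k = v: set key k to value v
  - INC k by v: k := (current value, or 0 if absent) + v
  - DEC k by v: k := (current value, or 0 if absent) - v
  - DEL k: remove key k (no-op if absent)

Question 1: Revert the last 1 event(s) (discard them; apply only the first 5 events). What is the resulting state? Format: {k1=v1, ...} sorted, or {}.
Keep first 5 events (discard last 1):
  after event 1 (t=6: INC p by 2): {p=2}
  after event 2 (t=15: INC r by 4): {p=2, r=4}
  after event 3 (t=17: INC q by 11): {p=2, q=11, r=4}
  after event 4 (t=27: DEC r by 5): {p=2, q=11, r=-1}
  after event 5 (t=32: INC q by 8): {p=2, q=19, r=-1}

Answer: {p=2, q=19, r=-1}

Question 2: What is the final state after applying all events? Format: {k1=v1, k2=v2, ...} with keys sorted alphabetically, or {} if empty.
  after event 1 (t=6: INC p by 2): {p=2}
  after event 2 (t=15: INC r by 4): {p=2, r=4}
  after event 3 (t=17: INC q by 11): {p=2, q=11, r=4}
  after event 4 (t=27: DEC r by 5): {p=2, q=11, r=-1}
  after event 5 (t=32: INC q by 8): {p=2, q=19, r=-1}
  after event 6 (t=42: INC q by 10): {p=2, q=29, r=-1}

Answer: {p=2, q=29, r=-1}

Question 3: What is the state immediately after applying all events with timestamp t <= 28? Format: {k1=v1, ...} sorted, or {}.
Apply events with t <= 28 (4 events):
  after event 1 (t=6: INC p by 2): {p=2}
  after event 2 (t=15: INC r by 4): {p=2, r=4}
  after event 3 (t=17: INC q by 11): {p=2, q=11, r=4}
  after event 4 (t=27: DEC r by 5): {p=2, q=11, r=-1}

Answer: {p=2, q=11, r=-1}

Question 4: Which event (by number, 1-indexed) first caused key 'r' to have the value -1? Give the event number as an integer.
Answer: 4

Derivation:
Looking for first event where r becomes -1:
  event 2: r = 4
  event 3: r = 4
  event 4: r 4 -> -1  <-- first match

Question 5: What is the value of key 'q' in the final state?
Answer: 29

Derivation:
Track key 'q' through all 6 events:
  event 1 (t=6: INC p by 2): q unchanged
  event 2 (t=15: INC r by 4): q unchanged
  event 3 (t=17: INC q by 11): q (absent) -> 11
  event 4 (t=27: DEC r by 5): q unchanged
  event 5 (t=32: INC q by 8): q 11 -> 19
  event 6 (t=42: INC q by 10): q 19 -> 29
Final: q = 29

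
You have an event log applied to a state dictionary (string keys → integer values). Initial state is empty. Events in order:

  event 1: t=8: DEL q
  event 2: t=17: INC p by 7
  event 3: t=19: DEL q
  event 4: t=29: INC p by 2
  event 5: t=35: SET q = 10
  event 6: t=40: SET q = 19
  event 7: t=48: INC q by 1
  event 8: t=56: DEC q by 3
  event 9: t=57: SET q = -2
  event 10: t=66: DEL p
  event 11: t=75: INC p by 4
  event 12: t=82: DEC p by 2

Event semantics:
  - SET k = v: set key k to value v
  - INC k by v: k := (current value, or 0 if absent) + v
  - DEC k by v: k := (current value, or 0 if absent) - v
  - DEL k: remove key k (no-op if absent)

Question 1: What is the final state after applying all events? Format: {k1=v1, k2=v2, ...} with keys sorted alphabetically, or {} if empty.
Answer: {p=2, q=-2}

Derivation:
  after event 1 (t=8: DEL q): {}
  after event 2 (t=17: INC p by 7): {p=7}
  after event 3 (t=19: DEL q): {p=7}
  after event 4 (t=29: INC p by 2): {p=9}
  after event 5 (t=35: SET q = 10): {p=9, q=10}
  after event 6 (t=40: SET q = 19): {p=9, q=19}
  after event 7 (t=48: INC q by 1): {p=9, q=20}
  after event 8 (t=56: DEC q by 3): {p=9, q=17}
  after event 9 (t=57: SET q = -2): {p=9, q=-2}
  after event 10 (t=66: DEL p): {q=-2}
  after event 11 (t=75: INC p by 4): {p=4, q=-2}
  after event 12 (t=82: DEC p by 2): {p=2, q=-2}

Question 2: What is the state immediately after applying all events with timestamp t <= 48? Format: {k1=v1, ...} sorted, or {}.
Apply events with t <= 48 (7 events):
  after event 1 (t=8: DEL q): {}
  after event 2 (t=17: INC p by 7): {p=7}
  after event 3 (t=19: DEL q): {p=7}
  after event 4 (t=29: INC p by 2): {p=9}
  after event 5 (t=35: SET q = 10): {p=9, q=10}
  after event 6 (t=40: SET q = 19): {p=9, q=19}
  after event 7 (t=48: INC q by 1): {p=9, q=20}

Answer: {p=9, q=20}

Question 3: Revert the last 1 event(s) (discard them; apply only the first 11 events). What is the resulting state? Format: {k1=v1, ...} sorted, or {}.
Keep first 11 events (discard last 1):
  after event 1 (t=8: DEL q): {}
  after event 2 (t=17: INC p by 7): {p=7}
  after event 3 (t=19: DEL q): {p=7}
  after event 4 (t=29: INC p by 2): {p=9}
  after event 5 (t=35: SET q = 10): {p=9, q=10}
  after event 6 (t=40: SET q = 19): {p=9, q=19}
  after event 7 (t=48: INC q by 1): {p=9, q=20}
  after event 8 (t=56: DEC q by 3): {p=9, q=17}
  after event 9 (t=57: SET q = -2): {p=9, q=-2}
  after event 10 (t=66: DEL p): {q=-2}
  after event 11 (t=75: INC p by 4): {p=4, q=-2}

Answer: {p=4, q=-2}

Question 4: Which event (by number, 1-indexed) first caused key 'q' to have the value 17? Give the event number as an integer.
Answer: 8

Derivation:
Looking for first event where q becomes 17:
  event 5: q = 10
  event 6: q = 19
  event 7: q = 20
  event 8: q 20 -> 17  <-- first match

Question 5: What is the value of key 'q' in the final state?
Track key 'q' through all 12 events:
  event 1 (t=8: DEL q): q (absent) -> (absent)
  event 2 (t=17: INC p by 7): q unchanged
  event 3 (t=19: DEL q): q (absent) -> (absent)
  event 4 (t=29: INC p by 2): q unchanged
  event 5 (t=35: SET q = 10): q (absent) -> 10
  event 6 (t=40: SET q = 19): q 10 -> 19
  event 7 (t=48: INC q by 1): q 19 -> 20
  event 8 (t=56: DEC q by 3): q 20 -> 17
  event 9 (t=57: SET q = -2): q 17 -> -2
  event 10 (t=66: DEL p): q unchanged
  event 11 (t=75: INC p by 4): q unchanged
  event 12 (t=82: DEC p by 2): q unchanged
Final: q = -2

Answer: -2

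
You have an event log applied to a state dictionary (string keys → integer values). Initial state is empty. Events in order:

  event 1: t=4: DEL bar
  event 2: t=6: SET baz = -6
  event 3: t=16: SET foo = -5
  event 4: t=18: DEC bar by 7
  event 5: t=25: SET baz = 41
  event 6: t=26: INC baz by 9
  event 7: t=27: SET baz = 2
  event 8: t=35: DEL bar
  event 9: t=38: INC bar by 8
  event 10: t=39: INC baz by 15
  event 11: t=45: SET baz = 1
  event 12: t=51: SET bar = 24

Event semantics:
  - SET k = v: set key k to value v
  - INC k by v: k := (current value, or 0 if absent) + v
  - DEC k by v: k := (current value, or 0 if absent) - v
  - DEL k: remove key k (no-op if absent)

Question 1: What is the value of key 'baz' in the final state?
Track key 'baz' through all 12 events:
  event 1 (t=4: DEL bar): baz unchanged
  event 2 (t=6: SET baz = -6): baz (absent) -> -6
  event 3 (t=16: SET foo = -5): baz unchanged
  event 4 (t=18: DEC bar by 7): baz unchanged
  event 5 (t=25: SET baz = 41): baz -6 -> 41
  event 6 (t=26: INC baz by 9): baz 41 -> 50
  event 7 (t=27: SET baz = 2): baz 50 -> 2
  event 8 (t=35: DEL bar): baz unchanged
  event 9 (t=38: INC bar by 8): baz unchanged
  event 10 (t=39: INC baz by 15): baz 2 -> 17
  event 11 (t=45: SET baz = 1): baz 17 -> 1
  event 12 (t=51: SET bar = 24): baz unchanged
Final: baz = 1

Answer: 1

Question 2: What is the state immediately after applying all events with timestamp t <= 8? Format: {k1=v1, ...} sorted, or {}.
Apply events with t <= 8 (2 events):
  after event 1 (t=4: DEL bar): {}
  after event 2 (t=6: SET baz = -6): {baz=-6}

Answer: {baz=-6}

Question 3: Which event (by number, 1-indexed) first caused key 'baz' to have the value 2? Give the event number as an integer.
Answer: 7

Derivation:
Looking for first event where baz becomes 2:
  event 2: baz = -6
  event 3: baz = -6
  event 4: baz = -6
  event 5: baz = 41
  event 6: baz = 50
  event 7: baz 50 -> 2  <-- first match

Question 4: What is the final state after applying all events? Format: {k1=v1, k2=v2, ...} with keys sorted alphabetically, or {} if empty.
Answer: {bar=24, baz=1, foo=-5}

Derivation:
  after event 1 (t=4: DEL bar): {}
  after event 2 (t=6: SET baz = -6): {baz=-6}
  after event 3 (t=16: SET foo = -5): {baz=-6, foo=-5}
  after event 4 (t=18: DEC bar by 7): {bar=-7, baz=-6, foo=-5}
  after event 5 (t=25: SET baz = 41): {bar=-7, baz=41, foo=-5}
  after event 6 (t=26: INC baz by 9): {bar=-7, baz=50, foo=-5}
  after event 7 (t=27: SET baz = 2): {bar=-7, baz=2, foo=-5}
  after event 8 (t=35: DEL bar): {baz=2, foo=-5}
  after event 9 (t=38: INC bar by 8): {bar=8, baz=2, foo=-5}
  after event 10 (t=39: INC baz by 15): {bar=8, baz=17, foo=-5}
  after event 11 (t=45: SET baz = 1): {bar=8, baz=1, foo=-5}
  after event 12 (t=51: SET bar = 24): {bar=24, baz=1, foo=-5}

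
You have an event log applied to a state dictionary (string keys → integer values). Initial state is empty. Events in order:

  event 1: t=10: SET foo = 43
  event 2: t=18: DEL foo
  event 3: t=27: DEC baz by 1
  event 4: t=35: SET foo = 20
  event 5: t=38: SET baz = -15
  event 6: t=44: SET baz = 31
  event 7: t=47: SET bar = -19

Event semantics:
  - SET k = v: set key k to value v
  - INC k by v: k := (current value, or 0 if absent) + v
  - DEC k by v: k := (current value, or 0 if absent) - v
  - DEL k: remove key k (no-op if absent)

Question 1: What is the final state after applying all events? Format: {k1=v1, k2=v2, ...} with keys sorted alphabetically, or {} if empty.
Answer: {bar=-19, baz=31, foo=20}

Derivation:
  after event 1 (t=10: SET foo = 43): {foo=43}
  after event 2 (t=18: DEL foo): {}
  after event 3 (t=27: DEC baz by 1): {baz=-1}
  after event 4 (t=35: SET foo = 20): {baz=-1, foo=20}
  after event 5 (t=38: SET baz = -15): {baz=-15, foo=20}
  after event 6 (t=44: SET baz = 31): {baz=31, foo=20}
  after event 7 (t=47: SET bar = -19): {bar=-19, baz=31, foo=20}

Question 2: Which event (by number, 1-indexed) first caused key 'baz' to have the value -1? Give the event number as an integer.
Answer: 3

Derivation:
Looking for first event where baz becomes -1:
  event 3: baz (absent) -> -1  <-- first match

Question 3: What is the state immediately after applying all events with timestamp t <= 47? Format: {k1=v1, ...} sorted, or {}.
Answer: {bar=-19, baz=31, foo=20}

Derivation:
Apply events with t <= 47 (7 events):
  after event 1 (t=10: SET foo = 43): {foo=43}
  after event 2 (t=18: DEL foo): {}
  after event 3 (t=27: DEC baz by 1): {baz=-1}
  after event 4 (t=35: SET foo = 20): {baz=-1, foo=20}
  after event 5 (t=38: SET baz = -15): {baz=-15, foo=20}
  after event 6 (t=44: SET baz = 31): {baz=31, foo=20}
  after event 7 (t=47: SET bar = -19): {bar=-19, baz=31, foo=20}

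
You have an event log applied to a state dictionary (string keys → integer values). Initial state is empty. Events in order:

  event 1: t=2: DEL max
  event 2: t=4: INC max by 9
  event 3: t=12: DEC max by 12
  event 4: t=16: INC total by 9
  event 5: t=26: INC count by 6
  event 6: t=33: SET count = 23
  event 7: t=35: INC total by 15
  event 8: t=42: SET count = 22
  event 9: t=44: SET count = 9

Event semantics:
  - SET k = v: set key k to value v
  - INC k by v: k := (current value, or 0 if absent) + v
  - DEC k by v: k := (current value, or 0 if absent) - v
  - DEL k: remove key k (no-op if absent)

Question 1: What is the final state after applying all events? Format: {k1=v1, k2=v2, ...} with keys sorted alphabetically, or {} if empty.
  after event 1 (t=2: DEL max): {}
  after event 2 (t=4: INC max by 9): {max=9}
  after event 3 (t=12: DEC max by 12): {max=-3}
  after event 4 (t=16: INC total by 9): {max=-3, total=9}
  after event 5 (t=26: INC count by 6): {count=6, max=-3, total=9}
  after event 6 (t=33: SET count = 23): {count=23, max=-3, total=9}
  after event 7 (t=35: INC total by 15): {count=23, max=-3, total=24}
  after event 8 (t=42: SET count = 22): {count=22, max=-3, total=24}
  after event 9 (t=44: SET count = 9): {count=9, max=-3, total=24}

Answer: {count=9, max=-3, total=24}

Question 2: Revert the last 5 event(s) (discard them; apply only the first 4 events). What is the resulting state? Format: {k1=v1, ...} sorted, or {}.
Answer: {max=-3, total=9}

Derivation:
Keep first 4 events (discard last 5):
  after event 1 (t=2: DEL max): {}
  after event 2 (t=4: INC max by 9): {max=9}
  after event 3 (t=12: DEC max by 12): {max=-3}
  after event 4 (t=16: INC total by 9): {max=-3, total=9}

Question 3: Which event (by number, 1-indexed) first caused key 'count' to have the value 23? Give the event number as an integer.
Answer: 6

Derivation:
Looking for first event where count becomes 23:
  event 5: count = 6
  event 6: count 6 -> 23  <-- first match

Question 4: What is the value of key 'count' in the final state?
Answer: 9

Derivation:
Track key 'count' through all 9 events:
  event 1 (t=2: DEL max): count unchanged
  event 2 (t=4: INC max by 9): count unchanged
  event 3 (t=12: DEC max by 12): count unchanged
  event 4 (t=16: INC total by 9): count unchanged
  event 5 (t=26: INC count by 6): count (absent) -> 6
  event 6 (t=33: SET count = 23): count 6 -> 23
  event 7 (t=35: INC total by 15): count unchanged
  event 8 (t=42: SET count = 22): count 23 -> 22
  event 9 (t=44: SET count = 9): count 22 -> 9
Final: count = 9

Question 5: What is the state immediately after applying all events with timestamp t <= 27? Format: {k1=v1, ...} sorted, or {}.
Answer: {count=6, max=-3, total=9}

Derivation:
Apply events with t <= 27 (5 events):
  after event 1 (t=2: DEL max): {}
  after event 2 (t=4: INC max by 9): {max=9}
  after event 3 (t=12: DEC max by 12): {max=-3}
  after event 4 (t=16: INC total by 9): {max=-3, total=9}
  after event 5 (t=26: INC count by 6): {count=6, max=-3, total=9}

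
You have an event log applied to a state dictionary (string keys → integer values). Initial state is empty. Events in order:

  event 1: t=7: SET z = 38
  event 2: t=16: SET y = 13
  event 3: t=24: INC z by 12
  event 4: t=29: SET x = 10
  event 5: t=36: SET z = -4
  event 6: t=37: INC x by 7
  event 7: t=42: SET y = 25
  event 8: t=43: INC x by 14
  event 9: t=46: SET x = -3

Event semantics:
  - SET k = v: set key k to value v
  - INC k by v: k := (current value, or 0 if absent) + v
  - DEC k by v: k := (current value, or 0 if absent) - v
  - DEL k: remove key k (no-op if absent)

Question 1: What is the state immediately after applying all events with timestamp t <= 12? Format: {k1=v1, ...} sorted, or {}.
Answer: {z=38}

Derivation:
Apply events with t <= 12 (1 events):
  after event 1 (t=7: SET z = 38): {z=38}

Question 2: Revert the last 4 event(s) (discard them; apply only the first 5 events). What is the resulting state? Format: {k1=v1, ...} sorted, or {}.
Answer: {x=10, y=13, z=-4}

Derivation:
Keep first 5 events (discard last 4):
  after event 1 (t=7: SET z = 38): {z=38}
  after event 2 (t=16: SET y = 13): {y=13, z=38}
  after event 3 (t=24: INC z by 12): {y=13, z=50}
  after event 4 (t=29: SET x = 10): {x=10, y=13, z=50}
  after event 5 (t=36: SET z = -4): {x=10, y=13, z=-4}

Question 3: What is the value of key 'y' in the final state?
Track key 'y' through all 9 events:
  event 1 (t=7: SET z = 38): y unchanged
  event 2 (t=16: SET y = 13): y (absent) -> 13
  event 3 (t=24: INC z by 12): y unchanged
  event 4 (t=29: SET x = 10): y unchanged
  event 5 (t=36: SET z = -4): y unchanged
  event 6 (t=37: INC x by 7): y unchanged
  event 7 (t=42: SET y = 25): y 13 -> 25
  event 8 (t=43: INC x by 14): y unchanged
  event 9 (t=46: SET x = -3): y unchanged
Final: y = 25

Answer: 25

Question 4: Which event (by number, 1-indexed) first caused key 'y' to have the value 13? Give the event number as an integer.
Answer: 2

Derivation:
Looking for first event where y becomes 13:
  event 2: y (absent) -> 13  <-- first match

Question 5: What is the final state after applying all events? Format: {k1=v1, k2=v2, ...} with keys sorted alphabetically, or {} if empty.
Answer: {x=-3, y=25, z=-4}

Derivation:
  after event 1 (t=7: SET z = 38): {z=38}
  after event 2 (t=16: SET y = 13): {y=13, z=38}
  after event 3 (t=24: INC z by 12): {y=13, z=50}
  after event 4 (t=29: SET x = 10): {x=10, y=13, z=50}
  after event 5 (t=36: SET z = -4): {x=10, y=13, z=-4}
  after event 6 (t=37: INC x by 7): {x=17, y=13, z=-4}
  after event 7 (t=42: SET y = 25): {x=17, y=25, z=-4}
  after event 8 (t=43: INC x by 14): {x=31, y=25, z=-4}
  after event 9 (t=46: SET x = -3): {x=-3, y=25, z=-4}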